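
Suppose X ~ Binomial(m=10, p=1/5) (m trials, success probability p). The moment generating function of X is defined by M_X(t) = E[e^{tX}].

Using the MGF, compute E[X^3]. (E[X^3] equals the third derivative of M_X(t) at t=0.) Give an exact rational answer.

M_X(t) = (e^(t)/5 + 4/5)^10

E[X^3] = D^3[M](0) = 464/25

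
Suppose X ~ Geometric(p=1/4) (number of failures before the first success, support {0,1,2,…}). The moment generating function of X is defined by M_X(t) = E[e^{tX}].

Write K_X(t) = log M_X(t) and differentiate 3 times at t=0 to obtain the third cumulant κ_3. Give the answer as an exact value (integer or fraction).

κ_3 = D^3[K](0) = 84

M_X(t) = 1/(4*(1 - 3*e^(t)/4))
K_X(t) = log M_X(t) = -log(1 - 3*e^(t)/4) - 2*log(2)
D^3[K](t) = (-36*e^(2*t) - 48*e^(t))/(27*e^(3*t) - 108*e^(2*t) + 144*e^(t) - 64)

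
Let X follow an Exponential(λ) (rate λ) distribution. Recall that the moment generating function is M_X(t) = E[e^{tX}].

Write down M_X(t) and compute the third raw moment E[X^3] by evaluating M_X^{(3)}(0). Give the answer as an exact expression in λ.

M_X(t) = λ/(λ - t)
D^3[M](t) = 6*λ/(λ^4 - 4*λ^3*t + 6*λ^2*t^2 - 4*λ*t^3 + t^4)

E[X^3] = D^3[M](0) = 6/λ^3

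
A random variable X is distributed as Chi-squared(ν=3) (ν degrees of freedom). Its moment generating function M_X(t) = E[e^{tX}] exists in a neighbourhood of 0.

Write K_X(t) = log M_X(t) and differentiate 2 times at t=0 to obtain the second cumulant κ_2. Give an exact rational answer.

M_X(t) = (1 - 2*t)^(-3/2)
K_X(t) = log M_X(t) = -3*log(1 - 2*t)/2
dK/dt = -3/(2*t - 1)
d^2K/dt^2 = 6/(4*t^2 - 4*t + 1)

κ_2 = d^2K/dt^2 |_{t=0} = 6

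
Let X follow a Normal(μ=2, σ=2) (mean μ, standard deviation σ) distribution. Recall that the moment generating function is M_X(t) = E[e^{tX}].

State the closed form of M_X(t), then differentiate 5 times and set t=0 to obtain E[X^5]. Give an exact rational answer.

M_X(t) = e^(2*t^2 + 2*t)

E[X^5] = M^(5)(0) = 832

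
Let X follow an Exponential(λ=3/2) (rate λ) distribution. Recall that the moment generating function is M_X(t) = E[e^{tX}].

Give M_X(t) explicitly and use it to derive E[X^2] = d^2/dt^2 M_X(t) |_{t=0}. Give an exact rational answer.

E[X^2] = d^2M/dt^2 |_{t=0} = 8/9

M_X(t) = 3/(2*(3/2 - t))
dM/dt = 6/(4*t^2 - 12*t + 9)
d^2M/dt^2 = -24/(8*t^3 - 36*t^2 + 54*t - 27)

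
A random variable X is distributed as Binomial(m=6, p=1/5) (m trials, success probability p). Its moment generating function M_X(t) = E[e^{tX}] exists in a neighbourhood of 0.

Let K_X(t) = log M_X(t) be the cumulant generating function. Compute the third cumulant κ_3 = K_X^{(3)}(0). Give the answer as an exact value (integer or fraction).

M_X(t) = (e^(t)/5 + 4/5)^6
K_X(t) = log M_X(t) = 6*log(e^(t)/5 + 4/5)
K^(3)(t) = (-24*e^(2*t) + 96*e^(t))/(e^(3*t) + 12*e^(2*t) + 48*e^(t) + 64)

κ_3 = K^(3)(0) = 72/125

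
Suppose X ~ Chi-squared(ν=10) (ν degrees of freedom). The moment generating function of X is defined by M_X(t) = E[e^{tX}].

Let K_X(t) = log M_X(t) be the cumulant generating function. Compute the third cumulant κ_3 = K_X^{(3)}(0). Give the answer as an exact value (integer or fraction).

κ_3 = d^3K/dt^3 |_{t=0} = 80

M_X(t) = (1 - 2*t)^(-5)
K_X(t) = log M_X(t) = -5*log(1 - 2*t)
dK/dt = -10/(2*t - 1)
d^2K/dt^2 = 20/(4*t^2 - 4*t + 1)
d^3K/dt^3 = -80/(8*t^3 - 12*t^2 + 6*t - 1)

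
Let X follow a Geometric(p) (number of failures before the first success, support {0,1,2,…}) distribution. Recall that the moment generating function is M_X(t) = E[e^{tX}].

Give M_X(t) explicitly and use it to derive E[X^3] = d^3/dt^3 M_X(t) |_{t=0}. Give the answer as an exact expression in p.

M_X(t) = p/(-(1 - p)*e^(t) + 1)
dM/dt = (-p^2*e^(t) + p*e^(t))/(p^2*e^(2*t) - 2*p*e^(2*t) + 2*p*e^(t) + e^(2*t) - 2*e^(t) + 1)

E[X^3] = d^3M/dt^3 |_{t=0} = -1 + 7/p - 12/p^2 + 6/p^3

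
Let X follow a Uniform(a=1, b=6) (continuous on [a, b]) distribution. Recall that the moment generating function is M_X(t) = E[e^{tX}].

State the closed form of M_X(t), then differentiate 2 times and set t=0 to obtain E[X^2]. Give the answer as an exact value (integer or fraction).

M_X(t) = (e^(6*t) - e^(t))/(5*t)
D^2[M](t) = (36*t^2*e^(6*t) - t^2*e^(t) - 12*t*e^(6*t) + 2*t*e^(t) + 2*e^(6*t) - 2*e^(t))/(5*t^3)

E[X^2] = D^2[M](0) = 43/3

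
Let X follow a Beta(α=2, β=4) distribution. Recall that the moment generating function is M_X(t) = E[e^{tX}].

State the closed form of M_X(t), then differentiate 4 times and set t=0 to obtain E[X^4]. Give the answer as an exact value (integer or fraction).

E[X^4] = M^(4)(0) = 5/126

M_X(t) = ₁F₁(2; 6; t)
M^(4)(t) = 5*₁F₁(6; 10; t)/126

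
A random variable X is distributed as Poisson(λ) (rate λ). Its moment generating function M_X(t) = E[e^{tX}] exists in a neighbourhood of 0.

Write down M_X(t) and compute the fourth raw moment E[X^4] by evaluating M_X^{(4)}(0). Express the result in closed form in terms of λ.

E[X^4] = M′′′′(0) = λ*(λ^3 + 6*λ^2 + 7*λ + 1)

M_X(t) = e^(λ*(e^(t) - 1))
M′(t) = λ*e^(-λ)*e^(t)*e^(λ*e^(t))
M′′(t) = (λ^2*e^(2*t)*e^(λ*e^(t)) + λ*e^(t)*e^(λ*e^(t)))*e^(-λ)
M′′′(t) = (λ^3*e^(3*t)*e^(λ*e^(t)) + 3*λ^2*e^(2*t)*e^(λ*e^(t)) + λ*e^(t)*e^(λ*e^(t)))*e^(-λ)
M′′′′(t) = (λ^4*e^(4*t)*e^(λ*e^(t)) + 6*λ^3*e^(3*t)*e^(λ*e^(t)) + 7*λ^2*e^(2*t)*e^(λ*e^(t)) + λ*e^(t)*e^(λ*e^(t)))*e^(-λ)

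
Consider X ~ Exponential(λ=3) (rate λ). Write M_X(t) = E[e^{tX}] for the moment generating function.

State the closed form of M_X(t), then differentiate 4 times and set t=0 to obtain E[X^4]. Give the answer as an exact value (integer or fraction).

E[X^4] = M′′′′(0) = 8/27

M_X(t) = 3/(3 - t)
M′(t) = 3/(t^2 - 6*t + 9)
M′′(t) = -6/(t^3 - 9*t^2 + 27*t - 27)
M′′′(t) = 18/(t^4 - 12*t^3 + 54*t^2 - 108*t + 81)
M′′′′(t) = -72/(t^5 - 15*t^4 + 90*t^3 - 270*t^2 + 405*t - 243)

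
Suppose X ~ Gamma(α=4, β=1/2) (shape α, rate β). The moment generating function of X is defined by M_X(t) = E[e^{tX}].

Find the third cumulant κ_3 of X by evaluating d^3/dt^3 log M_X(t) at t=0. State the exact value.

κ_3 = K′′′(0) = 64

M_X(t) = 1/(16*(1/2 - t)^4)
K_X(t) = log M_X(t) = -4*log(1/2 - t) - 4*log(2)
K′(t) = -8/(2*t - 1)
K′′(t) = 16/(4*t^2 - 4*t + 1)
K′′′(t) = -64/(8*t^3 - 12*t^2 + 6*t - 1)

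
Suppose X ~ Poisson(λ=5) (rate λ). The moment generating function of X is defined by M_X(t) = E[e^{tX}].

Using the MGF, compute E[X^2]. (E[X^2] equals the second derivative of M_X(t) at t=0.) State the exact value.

E[X^2] = M′′(0) = 30

M_X(t) = e^(5*e^(t) - 5)
M′(t) = 5*e^(-5)*e^(t)*e^(5*e^(t))
M′′(t) = (25*e^(2*t)*e^(5*e^(t)) + 5*e^(t)*e^(5*e^(t)))*e^(-5)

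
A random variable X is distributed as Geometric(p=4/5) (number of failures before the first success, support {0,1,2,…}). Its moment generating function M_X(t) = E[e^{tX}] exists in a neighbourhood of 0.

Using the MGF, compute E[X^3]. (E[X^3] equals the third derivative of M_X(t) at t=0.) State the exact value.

M_X(t) = 4/(5*(1 - e^(t)/5))
M^(3)(t) = (4*e^(3*t) + 80*e^(2*t) + 100*e^(t))/(e^(4*t) - 20*e^(3*t) + 150*e^(2*t) - 500*e^(t) + 625)

E[X^3] = M^(3)(0) = 23/32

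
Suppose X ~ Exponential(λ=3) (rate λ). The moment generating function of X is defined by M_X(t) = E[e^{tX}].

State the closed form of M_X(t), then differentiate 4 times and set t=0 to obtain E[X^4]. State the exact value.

M_X(t) = 3/(3 - t)
dM/dt = 3/(t^2 - 6*t + 9)
d^2M/dt^2 = -6/(t^3 - 9*t^2 + 27*t - 27)
d^3M/dt^3 = 18/(t^4 - 12*t^3 + 54*t^2 - 108*t + 81)
d^4M/dt^4 = -72/(t^5 - 15*t^4 + 90*t^3 - 270*t^2 + 405*t - 243)

E[X^4] = d^4M/dt^4 |_{t=0} = 8/27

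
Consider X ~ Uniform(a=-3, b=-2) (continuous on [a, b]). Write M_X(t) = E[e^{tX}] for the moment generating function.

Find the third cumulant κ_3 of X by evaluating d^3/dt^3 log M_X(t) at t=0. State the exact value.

M_X(t) = (e^(-2*t) - e^(-3*t))/t
K_X(t) = log M_X(t) = -log(t) + log(e^(-2*t) - e^(-3*t))
K^(3)(t) = (t^3*e^(2*t) + t^3*e^(t) - 2*e^(3*t) + 6*e^(2*t) - 6*e^(t) + 2)/(t^3*e^(3*t) - 3*t^3*e^(2*t) + 3*t^3*e^(t) - t^3)

κ_3 = K^(3)(0) = 0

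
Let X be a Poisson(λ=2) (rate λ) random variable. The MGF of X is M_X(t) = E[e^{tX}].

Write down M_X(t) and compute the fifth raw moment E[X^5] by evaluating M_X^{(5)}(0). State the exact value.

E[X^5] = d^5M/dt^5 |_{t=0} = 454

M_X(t) = e^(2*e^(t) - 2)
dM/dt = 2*e^(-2)*e^(t)*e^(2*e^(t))
d^2M/dt^2 = (4*e^(2*t)*e^(2*e^(t)) + 2*e^(t)*e^(2*e^(t)))*e^(-2)
d^3M/dt^3 = (8*e^(3*t)*e^(2*e^(t)) + 12*e^(2*t)*e^(2*e^(t)) + 2*e^(t)*e^(2*e^(t)))*e^(-2)
d^4M/dt^4 = (16*e^(4*t)*e^(2*e^(t)) + 48*e^(3*t)*e^(2*e^(t)) + 28*e^(2*t)*e^(2*e^(t)) + 2*e^(t)*e^(2*e^(t)))*e^(-2)
d^5M/dt^5 = (32*e^(5*t)*e^(2*e^(t)) + 160*e^(4*t)*e^(2*e^(t)) + 200*e^(3*t)*e^(2*e^(t)) + 60*e^(2*t)*e^(2*e^(t)) + 2*e^(t)*e^(2*e^(t)))*e^(-2)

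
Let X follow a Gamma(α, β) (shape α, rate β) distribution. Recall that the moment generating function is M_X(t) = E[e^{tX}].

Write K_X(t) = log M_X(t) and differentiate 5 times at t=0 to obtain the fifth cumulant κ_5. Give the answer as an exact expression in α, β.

κ_5 = K′′′′′(0) = 24*α/β^5

M_X(t) = (β/(β - t))^α
K_X(t) = log M_X(t) = α*(log(β) - log(β - t))
K′(t) = -α/(-β + t)
K′′(t) = α/(β^2 - 2*β*t + t^2)
K′′′(t) = -2*α/(-β^3 + 3*β^2*t - 3*β*t^2 + t^3)
K′′′′(t) = 6*α/(β^4 - 4*β^3*t + 6*β^2*t^2 - 4*β*t^3 + t^4)
K′′′′′(t) = -24*α/(-β^5 + 5*β^4*t - 10*β^3*t^2 + 10*β^2*t^3 - 5*β*t^4 + t^5)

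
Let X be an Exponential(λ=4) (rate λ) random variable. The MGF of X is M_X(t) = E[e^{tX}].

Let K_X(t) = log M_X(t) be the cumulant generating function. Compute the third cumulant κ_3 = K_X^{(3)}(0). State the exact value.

M_X(t) = 4/(4 - t)
K_X(t) = log M_X(t) = -log(4 - t) + 2*log(2)
K^(3)(t) = -2/(t^3 - 12*t^2 + 48*t - 64)

κ_3 = K^(3)(0) = 1/32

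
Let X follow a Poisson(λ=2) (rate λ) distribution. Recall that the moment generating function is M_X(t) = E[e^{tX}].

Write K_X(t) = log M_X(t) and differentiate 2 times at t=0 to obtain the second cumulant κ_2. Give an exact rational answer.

κ_2 = d^2K/dt^2 |_{t=0} = 2

M_X(t) = e^(2*e^(t) - 2)
K_X(t) = log M_X(t) = 2*e^(t) - 2
dK/dt = 2*e^(t)
d^2K/dt^2 = 2*e^(t)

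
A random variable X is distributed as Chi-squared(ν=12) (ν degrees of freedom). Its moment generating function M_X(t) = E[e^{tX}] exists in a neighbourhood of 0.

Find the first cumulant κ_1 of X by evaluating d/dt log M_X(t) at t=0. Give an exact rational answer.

κ_1 = D[K](0) = 12

M_X(t) = (1 - 2*t)^(-6)
K_X(t) = log M_X(t) = -6*log(1 - 2*t)
D[K](t) = -12/(2*t - 1)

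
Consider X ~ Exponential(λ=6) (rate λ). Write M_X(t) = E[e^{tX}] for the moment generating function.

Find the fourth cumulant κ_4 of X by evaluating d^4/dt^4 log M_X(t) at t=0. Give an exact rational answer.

κ_4 = K^(4)(0) = 1/216

M_X(t) = 6/(6 - t)
K_X(t) = log M_X(t) = -log(6 - t) + log(6)
K^(4)(t) = 6/(t^4 - 24*t^3 + 216*t^2 - 864*t + 1296)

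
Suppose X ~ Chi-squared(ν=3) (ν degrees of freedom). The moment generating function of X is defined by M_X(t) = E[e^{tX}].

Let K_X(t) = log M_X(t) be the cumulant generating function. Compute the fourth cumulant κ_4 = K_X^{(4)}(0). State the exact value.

κ_4 = K^(4)(0) = 144

M_X(t) = (1 - 2*t)^(-3/2)
K_X(t) = log M_X(t) = -3*log(1 - 2*t)/2
K^(4)(t) = 144/(16*t^4 - 32*t^3 + 24*t^2 - 8*t + 1)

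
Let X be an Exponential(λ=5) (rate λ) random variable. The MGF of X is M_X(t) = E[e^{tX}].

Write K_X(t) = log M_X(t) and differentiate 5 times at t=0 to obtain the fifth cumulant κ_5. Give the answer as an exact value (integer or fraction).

M_X(t) = 5/(5 - t)
K_X(t) = log M_X(t) = -log(5 - t) + log(5)
dK/dt = -1/(t - 5)
d^2K/dt^2 = 1/(t^2 - 10*t + 25)
d^3K/dt^3 = -2/(t^3 - 15*t^2 + 75*t - 125)
d^4K/dt^4 = 6/(t^4 - 20*t^3 + 150*t^2 - 500*t + 625)
d^5K/dt^5 = -24/(t^5 - 25*t^4 + 250*t^3 - 1250*t^2 + 3125*t - 3125)

κ_5 = d^5K/dt^5 |_{t=0} = 24/3125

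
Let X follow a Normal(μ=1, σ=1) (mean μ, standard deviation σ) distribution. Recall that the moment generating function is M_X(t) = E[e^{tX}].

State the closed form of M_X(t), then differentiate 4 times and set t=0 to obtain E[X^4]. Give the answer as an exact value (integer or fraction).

E[X^4] = M^(4)(0) = 10

M_X(t) = e^(t^2/2 + t)
M^(4)(t) = t^4*e^(t)*e^(t^2/2) + 4*t^3*e^(t)*e^(t^2/2) + 12*t^2*e^(t)*e^(t^2/2) + 16*t*e^(t)*e^(t^2/2) + 10*e^(t)*e^(t^2/2)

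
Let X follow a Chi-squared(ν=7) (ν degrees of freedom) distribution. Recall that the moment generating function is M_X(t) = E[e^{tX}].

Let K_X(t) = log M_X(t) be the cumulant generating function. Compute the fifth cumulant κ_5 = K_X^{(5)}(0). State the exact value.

κ_5 = D^5[K](0) = 2688

M_X(t) = (1 - 2*t)^(-7/2)
K_X(t) = log M_X(t) = -7*log(1 - 2*t)/2
D^5[K](t) = -2688/(32*t^5 - 80*t^4 + 80*t^3 - 40*t^2 + 10*t - 1)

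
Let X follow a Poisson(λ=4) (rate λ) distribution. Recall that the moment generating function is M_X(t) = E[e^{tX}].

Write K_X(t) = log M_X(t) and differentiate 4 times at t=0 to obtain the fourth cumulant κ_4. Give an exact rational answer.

M_X(t) = e^(4*e^(t) - 4)
K_X(t) = log M_X(t) = 4*e^(t) - 4
K′(t) = 4*e^(t)
K′′(t) = 4*e^(t)
K′′′(t) = 4*e^(t)
K′′′′(t) = 4*e^(t)

κ_4 = K′′′′(0) = 4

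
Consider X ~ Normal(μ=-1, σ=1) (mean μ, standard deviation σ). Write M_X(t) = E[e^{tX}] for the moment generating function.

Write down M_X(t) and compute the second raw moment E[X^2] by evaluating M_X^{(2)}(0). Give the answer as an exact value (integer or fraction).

M_X(t) = e^(t^2/2 - t)
M′(t) = t*e^(-t)*e^(t^2/2) - e^(-t)*e^(t^2/2)
M′′(t) = (t^2*e^(t^2/2) - 2*t*e^(t^2/2) + 2*e^(t^2/2))*e^(-t)

E[X^2] = M′′(0) = 2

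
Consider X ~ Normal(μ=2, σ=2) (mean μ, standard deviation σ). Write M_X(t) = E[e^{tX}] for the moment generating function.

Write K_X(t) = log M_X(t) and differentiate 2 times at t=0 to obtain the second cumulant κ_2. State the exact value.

M_X(t) = e^(2*t^2 + 2*t)
K_X(t) = log M_X(t) = 2*t^2 + 2*t
dK/dt = 4*t + 2
d^2K/dt^2 = 4

κ_2 = d^2K/dt^2 |_{t=0} = 4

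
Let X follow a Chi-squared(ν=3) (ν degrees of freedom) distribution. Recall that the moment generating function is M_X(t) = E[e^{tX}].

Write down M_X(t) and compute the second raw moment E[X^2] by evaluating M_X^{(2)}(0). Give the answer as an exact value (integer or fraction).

M_X(t) = (1 - 2*t)^(-3/2)
M′(t) = 3/(4*t^2*√(1 - 2*t) - 4*t*√(1 - 2*t) + √(1 - 2*t))
M′′(t) = -15/(8*t^3*√(1 - 2*t) - 12*t^2*√(1 - 2*t) + 6*t*√(1 - 2*t) - √(1 - 2*t))

E[X^2] = M′′(0) = 15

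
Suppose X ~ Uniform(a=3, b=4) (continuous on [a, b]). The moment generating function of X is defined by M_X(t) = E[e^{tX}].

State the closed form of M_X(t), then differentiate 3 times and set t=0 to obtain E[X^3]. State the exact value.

E[X^3] = M^(3)(0) = 175/4

M_X(t) = (e^(4*t) - e^(3*t))/t
M^(3)(t) = (64*t^3*e^(4*t) - 27*t^3*e^(3*t) - 48*t^2*e^(4*t) + 27*t^2*e^(3*t) + 24*t*e^(4*t) - 18*t*e^(3*t) - 6*e^(4*t) + 6*e^(3*t))/t^4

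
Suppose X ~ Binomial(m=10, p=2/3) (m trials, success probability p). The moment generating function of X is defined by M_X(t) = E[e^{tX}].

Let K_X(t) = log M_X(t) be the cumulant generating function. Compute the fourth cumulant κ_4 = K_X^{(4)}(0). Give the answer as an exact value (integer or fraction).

M_X(t) = (2*e^(t)/3 + 1/3)^10
K_X(t) = log M_X(t) = 10*log(2*e^(t)/3 + 1/3)
K^(4)(t) = (80*e^(3*t) - 160*e^(2*t) + 20*e^(t))/(16*e^(4*t) + 32*e^(3*t) + 24*e^(2*t) + 8*e^(t) + 1)

κ_4 = K^(4)(0) = -20/27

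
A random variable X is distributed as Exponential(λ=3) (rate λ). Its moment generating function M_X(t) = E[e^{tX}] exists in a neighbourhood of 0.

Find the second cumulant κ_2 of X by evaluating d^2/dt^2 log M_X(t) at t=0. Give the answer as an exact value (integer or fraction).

κ_2 = K′′(0) = 1/9

M_X(t) = 3/(3 - t)
K_X(t) = log M_X(t) = -log(3 - t) + log(3)
K′(t) = -1/(t - 3)
K′′(t) = 1/(t^2 - 6*t + 9)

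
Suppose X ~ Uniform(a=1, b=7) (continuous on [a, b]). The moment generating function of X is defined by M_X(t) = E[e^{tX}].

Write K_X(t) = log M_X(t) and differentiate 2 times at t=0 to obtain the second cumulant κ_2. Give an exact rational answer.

κ_2 = K^(2)(0) = 3

M_X(t) = (e^(7*t) - e^(t))/(6*t)
K_X(t) = log M_X(t) = -log(t) + log(e^(7*t) - e^(t)) - log(6)
K^(2)(t) = (-36*t^2*e^(6*t) + e^(12*t) - 2*e^(6*t) + 1)/(t^2*e^(12*t) - 2*t^2*e^(6*t) + t^2)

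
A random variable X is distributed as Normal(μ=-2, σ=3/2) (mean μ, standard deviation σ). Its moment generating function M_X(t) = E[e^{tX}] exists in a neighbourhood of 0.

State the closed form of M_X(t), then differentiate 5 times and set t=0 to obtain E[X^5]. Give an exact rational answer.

E[X^5] = M^(5)(0) = -2911/8

M_X(t) = e^(9*t^2/8 - 2*t)
M^(5)(t) = (59049*t^5*e^(9*t^2/8) - 262440*t^4*e^(9*t^2/8) + 729000*t^3*e^(9*t^2/8) - 1114560*t^2*e^(9*t^2/8) + 981360*t*e^(9*t^2/8) - 372608*e^(9*t^2/8))*e^(-2*t)/1024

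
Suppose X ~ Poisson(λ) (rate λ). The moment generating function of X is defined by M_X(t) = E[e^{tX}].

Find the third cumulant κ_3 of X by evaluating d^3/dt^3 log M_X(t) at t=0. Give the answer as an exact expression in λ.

M_X(t) = e^(λ*(e^(t) - 1))
K_X(t) = log M_X(t) = λ*(e^(t) - 1)
K^(3)(t) = λ*e^(t)

κ_3 = K^(3)(0) = λ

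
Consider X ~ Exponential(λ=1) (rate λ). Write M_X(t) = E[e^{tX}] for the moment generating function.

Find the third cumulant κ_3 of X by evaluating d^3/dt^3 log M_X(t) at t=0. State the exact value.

M_X(t) = 1/(1 - t)
K_X(t) = log M_X(t) = -log(1 - t)
dK/dt = -1/(t - 1)
d^2K/dt^2 = 1/(t^2 - 2*t + 1)
d^3K/dt^3 = -2/(t^3 - 3*t^2 + 3*t - 1)

κ_3 = d^3K/dt^3 |_{t=0} = 2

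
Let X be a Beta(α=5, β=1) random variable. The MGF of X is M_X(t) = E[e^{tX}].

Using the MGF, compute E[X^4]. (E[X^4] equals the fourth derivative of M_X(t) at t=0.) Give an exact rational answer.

M_X(t) = ₁F₁(5; 6; t)
M′(t) = 5*₁F₁(6; 7; t)/6
M′′(t) = 5*₁F₁(7; 8; t)/7
M′′′(t) = 5*₁F₁(8; 9; t)/8
M′′′′(t) = 5*₁F₁(9; 10; t)/9

E[X^4] = M′′′′(0) = 5/9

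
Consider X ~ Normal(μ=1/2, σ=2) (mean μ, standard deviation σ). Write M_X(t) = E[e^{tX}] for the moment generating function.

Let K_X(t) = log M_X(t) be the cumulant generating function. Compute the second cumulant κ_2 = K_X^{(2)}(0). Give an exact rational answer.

κ_2 = d^2K/dt^2 |_{t=0} = 4

M_X(t) = e^(2*t^2 + t/2)
K_X(t) = log M_X(t) = 2*t^2 + t/2
dK/dt = 4*t + 1/2
d^2K/dt^2 = 4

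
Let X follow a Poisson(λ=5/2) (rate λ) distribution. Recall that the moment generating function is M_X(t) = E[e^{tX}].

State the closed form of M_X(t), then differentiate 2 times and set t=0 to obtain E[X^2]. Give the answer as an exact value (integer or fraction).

M_X(t) = e^(5*e^(t)/2 - 5/2)
M′(t) = 5*e^(-5/2)*e^(t)*e^(5*e^(t)/2)/2
M′′(t) = (25*e^(2*t)*e^(5*e^(t)/2) + 10*e^(t)*e^(5*e^(t)/2))*e^(-5/2)/4

E[X^2] = M′′(0) = 35/4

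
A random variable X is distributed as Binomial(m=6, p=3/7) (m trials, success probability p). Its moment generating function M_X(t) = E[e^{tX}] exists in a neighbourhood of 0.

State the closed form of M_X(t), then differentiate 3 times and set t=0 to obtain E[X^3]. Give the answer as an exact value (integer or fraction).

M_X(t) = (3*e^(t)/7 + 4/7)^6
D^3[M](t) = 157464*e^(6*t)/117649 + 729000*e^(5*t)/117649 + 1244160*e^(4*t)/117649 + 933120*e^(3*t)/117649 + 276480*e^(2*t)/117649 + 18432*e^(t)/117649

E[X^3] = D^3[M](0) = 9792/343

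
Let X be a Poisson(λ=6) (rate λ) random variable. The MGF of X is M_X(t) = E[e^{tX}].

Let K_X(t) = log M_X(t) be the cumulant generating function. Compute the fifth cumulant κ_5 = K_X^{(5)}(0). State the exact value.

M_X(t) = e^(6*e^(t) - 6)
K_X(t) = log M_X(t) = 6*e^(t) - 6
K^(5)(t) = 6*e^(t)

κ_5 = K^(5)(0) = 6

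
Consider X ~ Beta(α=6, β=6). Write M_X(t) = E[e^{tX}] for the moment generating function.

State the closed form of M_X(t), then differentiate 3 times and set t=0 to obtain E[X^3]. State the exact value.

M_X(t) = ₁F₁(6; 12; t)
D^3[M](t) = 2*₁F₁(9; 15; t)/13

E[X^3] = D^3[M](0) = 2/13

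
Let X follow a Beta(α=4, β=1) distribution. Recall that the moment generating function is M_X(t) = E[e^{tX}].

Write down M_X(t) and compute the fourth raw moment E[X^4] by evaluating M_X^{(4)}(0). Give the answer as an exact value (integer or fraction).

E[X^4] = M′′′′(0) = 1/2

M_X(t) = ₁F₁(4; 5; t)
M′(t) = 4*₁F₁(5; 6; t)/5
M′′(t) = 2*₁F₁(6; 7; t)/3
M′′′(t) = 4*₁F₁(7; 8; t)/7
M′′′′(t) = ₁F₁(8; 9; t)/2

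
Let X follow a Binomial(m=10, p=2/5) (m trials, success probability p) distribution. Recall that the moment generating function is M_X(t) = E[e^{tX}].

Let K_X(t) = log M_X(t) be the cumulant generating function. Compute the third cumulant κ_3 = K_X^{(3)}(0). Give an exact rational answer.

κ_3 = d^3K/dt^3 |_{t=0} = 12/25

M_X(t) = (2*e^(t)/5 + 3/5)^10
K_X(t) = log M_X(t) = 10*log(2*e^(t)/5 + 3/5)
dK/dt = 20*e^(t)/(2*e^(t) + 3)
d^2K/dt^2 = 60*e^(t)/(4*e^(2*t) + 12*e^(t) + 9)
d^3K/dt^3 = (-120*e^(2*t) + 180*e^(t))/(8*e^(3*t) + 36*e^(2*t) + 54*e^(t) + 27)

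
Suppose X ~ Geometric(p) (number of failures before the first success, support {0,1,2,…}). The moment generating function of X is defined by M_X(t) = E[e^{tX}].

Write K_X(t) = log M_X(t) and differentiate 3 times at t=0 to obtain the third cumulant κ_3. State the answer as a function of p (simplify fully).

κ_3 = K′′′(0) = (p^2 - 3*p + 2)/p^3

M_X(t) = p/(-(1 - p)*e^(t) + 1)
K_X(t) = log M_X(t) = log(p) - log(-(1 - p)*e^(t) + 1)
K′(t) = (-p*e^(t) + e^(t))/(p*e^(t) - e^(t) + 1)
K′′(t) = (-p*e^(t) + e^(t))/(p^2*e^(2*t) - 2*p*e^(2*t) + 2*p*e^(t) + e^(2*t) - 2*e^(t) + 1)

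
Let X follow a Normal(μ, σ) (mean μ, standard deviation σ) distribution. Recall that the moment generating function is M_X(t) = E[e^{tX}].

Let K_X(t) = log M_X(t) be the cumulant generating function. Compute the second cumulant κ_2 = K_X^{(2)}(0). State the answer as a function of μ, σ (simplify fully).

M_X(t) = e^(μ*t + σ^2*t^2/2)
K_X(t) = log M_X(t) = μ*t + σ^2*t^2/2
K^(2)(t) = σ^2

κ_2 = K^(2)(0) = σ^2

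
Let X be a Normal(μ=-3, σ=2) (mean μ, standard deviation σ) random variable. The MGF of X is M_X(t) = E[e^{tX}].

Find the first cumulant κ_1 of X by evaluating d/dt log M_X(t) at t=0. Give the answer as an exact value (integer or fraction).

M_X(t) = e^(2*t^2 - 3*t)
K_X(t) = log M_X(t) = 2*t^2 - 3*t
D[K](t) = 4*t - 3

κ_1 = D[K](0) = -3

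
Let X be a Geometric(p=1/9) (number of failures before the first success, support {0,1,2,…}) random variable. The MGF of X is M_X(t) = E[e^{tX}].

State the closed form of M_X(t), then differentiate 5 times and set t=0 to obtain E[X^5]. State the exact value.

M_X(t) = 1/(9*(1 - 8*e^(t)/9))

E[X^5] = D^5[M](0) = 4993928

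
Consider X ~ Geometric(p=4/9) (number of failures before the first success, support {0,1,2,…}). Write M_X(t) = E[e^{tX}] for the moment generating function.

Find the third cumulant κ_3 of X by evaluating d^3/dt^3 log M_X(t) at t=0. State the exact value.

κ_3 = d^3K/dt^3 |_{t=0} = 315/32

M_X(t) = 4/(9*(1 - 5*e^(t)/9))
K_X(t) = log M_X(t) = -log(1 - 5*e^(t)/9) - 2*log(3) + 2*log(2)
dK/dt = -5*e^(t)/(5*e^(t) - 9)
d^2K/dt^2 = 45*e^(t)/(25*e^(2*t) - 90*e^(t) + 81)
d^3K/dt^3 = (-225*e^(2*t) - 405*e^(t))/(125*e^(3*t) - 675*e^(2*t) + 1215*e^(t) - 729)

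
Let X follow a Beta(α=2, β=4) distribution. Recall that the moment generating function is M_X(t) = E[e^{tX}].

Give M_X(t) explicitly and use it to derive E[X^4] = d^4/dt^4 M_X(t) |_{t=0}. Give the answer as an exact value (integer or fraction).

E[X^4] = M′′′′(0) = 5/126

M_X(t) = ₁F₁(2; 6; t)
M′(t) = ₁F₁(3; 7; t)/3
M′′(t) = ₁F₁(4; 8; t)/7
M′′′(t) = ₁F₁(5; 9; t)/14
M′′′′(t) = 5*₁F₁(6; 10; t)/126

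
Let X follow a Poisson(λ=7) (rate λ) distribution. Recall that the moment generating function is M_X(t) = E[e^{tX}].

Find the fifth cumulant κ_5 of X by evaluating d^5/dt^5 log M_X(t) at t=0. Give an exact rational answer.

κ_5 = d^5K/dt^5 |_{t=0} = 7

M_X(t) = e^(7*e^(t) - 7)
K_X(t) = log M_X(t) = 7*e^(t) - 7
dK/dt = 7*e^(t)
d^2K/dt^2 = 7*e^(t)
d^3K/dt^3 = 7*e^(t)
d^4K/dt^4 = 7*e^(t)
d^5K/dt^5 = 7*e^(t)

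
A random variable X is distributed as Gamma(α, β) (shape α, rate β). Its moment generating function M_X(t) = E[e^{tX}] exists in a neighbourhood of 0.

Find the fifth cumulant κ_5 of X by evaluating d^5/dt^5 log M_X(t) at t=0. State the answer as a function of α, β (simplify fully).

κ_5 = K′′′′′(0) = 24*α/β^5

M_X(t) = (β/(β - t))^α
K_X(t) = log M_X(t) = α*(log(β) - log(β - t))
K′(t) = -α/(-β + t)
K′′(t) = α/(β^2 - 2*β*t + t^2)
K′′′(t) = -2*α/(-β^3 + 3*β^2*t - 3*β*t^2 + t^3)
K′′′′(t) = 6*α/(β^4 - 4*β^3*t + 6*β^2*t^2 - 4*β*t^3 + t^4)
K′′′′′(t) = -24*α/(-β^5 + 5*β^4*t - 10*β^3*t^2 + 10*β^2*t^3 - 5*β*t^4 + t^5)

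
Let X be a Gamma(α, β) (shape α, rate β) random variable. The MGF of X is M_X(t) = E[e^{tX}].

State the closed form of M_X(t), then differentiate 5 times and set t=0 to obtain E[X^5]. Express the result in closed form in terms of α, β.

M_X(t) = (β/(β - t))^α
M′(t) = -α*β^α*(1/(β - t))^α/(-β + t)
M′′(t) = (α^2*β^α*(1/(β - t))^α + α*β^α*(1/(β - t))^α)/(β^2 - 2*β*t + t^2)
M′′′(t) = (-α^3*β^α*(1/(β - t))^α - 3*α^2*β^α*(1/(β - t))^α - 2*α*β^α*(1/(β - t))^α)/(-β^3 + 3*β^2*t - 3*β*t^2 + t^3)
M′′′′(t) = (α^4*β^α*(1/(β - t))^α + 6*α^3*β^α*(1/(β - t))^α + 11*α^2*β^α*(1/(β - t))^α + 6*α*β^α*(1/(β - t))^α)/(β^4 - 4*β^3*t + 6*β^2*t^2 - 4*β*t^3 + t^4)

E[X^5] = M′′′′′(0) = α*(α^4 + 10*α^3 + 35*α^2 + 50*α + 24)/β^5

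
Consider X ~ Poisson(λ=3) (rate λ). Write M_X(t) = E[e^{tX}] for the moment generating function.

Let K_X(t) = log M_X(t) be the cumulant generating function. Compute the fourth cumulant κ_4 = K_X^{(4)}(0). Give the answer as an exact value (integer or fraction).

M_X(t) = e^(3*e^(t) - 3)
K_X(t) = log M_X(t) = 3*e^(t) - 3
K^(4)(t) = 3*e^(t)

κ_4 = K^(4)(0) = 3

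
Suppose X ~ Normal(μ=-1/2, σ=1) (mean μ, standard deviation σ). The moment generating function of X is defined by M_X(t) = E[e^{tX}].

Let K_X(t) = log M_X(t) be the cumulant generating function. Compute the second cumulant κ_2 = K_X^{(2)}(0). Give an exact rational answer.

M_X(t) = e^(t^2/2 - t/2)
K_X(t) = log M_X(t) = t^2/2 - t/2
K′(t) = t - 1/2
K′′(t) = 1

κ_2 = K′′(0) = 1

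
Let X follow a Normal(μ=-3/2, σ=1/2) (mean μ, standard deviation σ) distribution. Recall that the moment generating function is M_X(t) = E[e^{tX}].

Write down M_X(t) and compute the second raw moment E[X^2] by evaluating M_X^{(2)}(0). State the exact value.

M_X(t) = e^(t^2/8 - 3*t/2)
M^(2)(t) = (t^2*e^(t^2/8) - 12*t*e^(t^2/8) + 40*e^(t^2/8))*e^(-3*t/2)/16

E[X^2] = M^(2)(0) = 5/2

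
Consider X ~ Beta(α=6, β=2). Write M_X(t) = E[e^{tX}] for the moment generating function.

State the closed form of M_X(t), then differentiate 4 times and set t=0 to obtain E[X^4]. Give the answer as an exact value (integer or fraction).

E[X^4] = M^(4)(0) = 21/55

M_X(t) = ₁F₁(6; 8; t)
M^(4)(t) = 21*₁F₁(10; 12; t)/55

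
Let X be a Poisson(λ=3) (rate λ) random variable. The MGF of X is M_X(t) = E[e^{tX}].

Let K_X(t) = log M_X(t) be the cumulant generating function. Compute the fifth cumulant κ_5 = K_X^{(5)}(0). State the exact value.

M_X(t) = e^(3*e^(t) - 3)
K_X(t) = log M_X(t) = 3*e^(t) - 3
D^5[K](t) = 3*e^(t)

κ_5 = D^5[K](0) = 3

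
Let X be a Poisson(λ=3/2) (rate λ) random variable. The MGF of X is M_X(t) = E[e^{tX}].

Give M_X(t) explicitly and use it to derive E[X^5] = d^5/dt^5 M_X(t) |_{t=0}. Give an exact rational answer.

E[X^5] = D^5[M](0) = 5691/32

M_X(t) = e^(3*e^(t)/2 - 3/2)
D^5[M](t) = (243*e^(5*t)*e^(3*e^(t)/2) + 1620*e^(4*t)*e^(3*e^(t)/2) + 2700*e^(3*t)*e^(3*e^(t)/2) + 1080*e^(2*t)*e^(3*e^(t)/2) + 48*e^(t)*e^(3*e^(t)/2))*e^(-3/2)/32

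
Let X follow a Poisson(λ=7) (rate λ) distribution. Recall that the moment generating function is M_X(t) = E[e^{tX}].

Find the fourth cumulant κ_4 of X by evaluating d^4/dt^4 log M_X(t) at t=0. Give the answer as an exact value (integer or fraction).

κ_4 = K^(4)(0) = 7

M_X(t) = e^(7*e^(t) - 7)
K_X(t) = log M_X(t) = 7*e^(t) - 7
K^(4)(t) = 7*e^(t)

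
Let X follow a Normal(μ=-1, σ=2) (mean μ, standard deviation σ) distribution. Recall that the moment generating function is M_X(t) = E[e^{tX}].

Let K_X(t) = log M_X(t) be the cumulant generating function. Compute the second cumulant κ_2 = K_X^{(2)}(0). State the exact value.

κ_2 = D^2[K](0) = 4

M_X(t) = e^(2*t^2 - t)
K_X(t) = log M_X(t) = 2*t^2 - t
D^2[K](t) = 4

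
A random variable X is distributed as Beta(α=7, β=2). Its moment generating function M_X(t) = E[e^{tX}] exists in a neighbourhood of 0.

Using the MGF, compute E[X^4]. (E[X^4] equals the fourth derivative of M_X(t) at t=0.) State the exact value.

M_X(t) = ₁F₁(7; 9; t)
D^4[M](t) = 14*₁F₁(11; 13; t)/33

E[X^4] = D^4[M](0) = 14/33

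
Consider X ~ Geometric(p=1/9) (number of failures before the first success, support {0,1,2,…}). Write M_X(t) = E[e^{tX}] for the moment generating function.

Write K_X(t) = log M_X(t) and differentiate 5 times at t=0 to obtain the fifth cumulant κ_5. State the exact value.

κ_5 = K′′′′′(0) = 1058760

M_X(t) = 1/(9*(1 - 8*e^(t)/9))
K_X(t) = log M_X(t) = -log(1 - 8*e^(t)/9) - 2*log(3)
K′(t) = -8*e^(t)/(8*e^(t) - 9)
K′′(t) = 72*e^(t)/(64*e^(2*t) - 144*e^(t) + 81)
K′′′(t) = (-576*e^(2*t) - 648*e^(t))/(512*e^(3*t) - 1728*e^(2*t) + 1944*e^(t) - 729)
K′′′′(t) = (4608*e^(3*t) + 20736*e^(2*t) + 5832*e^(t))/(4096*e^(4*t) - 18432*e^(3*t) + 31104*e^(2*t) - 23328*e^(t) + 6561)
K′′′′′(t) = (-36864*e^(4*t) - 456192*e^(3*t) - 513216*e^(2*t) - 52488*e^(t))/(32768*e^(5*t) - 184320*e^(4*t) + 414720*e^(3*t) - 466560*e^(2*t) + 262440*e^(t) - 59049)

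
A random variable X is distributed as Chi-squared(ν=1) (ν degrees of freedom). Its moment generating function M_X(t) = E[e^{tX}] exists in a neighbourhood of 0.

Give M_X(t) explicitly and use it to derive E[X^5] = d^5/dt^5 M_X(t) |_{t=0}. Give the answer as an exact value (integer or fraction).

E[X^5] = M^(5)(0) = 945

M_X(t) = 1/√(1 - 2*t)
M^(5)(t) = -945/(32*t^5*√(1 - 2*t) - 80*t^4*√(1 - 2*t) + 80*t^3*√(1 - 2*t) - 40*t^2*√(1 - 2*t) + 10*t*√(1 - 2*t) - √(1 - 2*t))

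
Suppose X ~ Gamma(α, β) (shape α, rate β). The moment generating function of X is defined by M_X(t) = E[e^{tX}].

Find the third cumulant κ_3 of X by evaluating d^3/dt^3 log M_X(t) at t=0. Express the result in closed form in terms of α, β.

κ_3 = d^3K/dt^3 |_{t=0} = 2*α/β^3

M_X(t) = (β/(β - t))^α
K_X(t) = log M_X(t) = α*(log(β) - log(β - t))
dK/dt = -α/(-β + t)
d^2K/dt^2 = α/(β^2 - 2*β*t + t^2)
d^3K/dt^3 = -2*α/(-β^3 + 3*β^2*t - 3*β*t^2 + t^3)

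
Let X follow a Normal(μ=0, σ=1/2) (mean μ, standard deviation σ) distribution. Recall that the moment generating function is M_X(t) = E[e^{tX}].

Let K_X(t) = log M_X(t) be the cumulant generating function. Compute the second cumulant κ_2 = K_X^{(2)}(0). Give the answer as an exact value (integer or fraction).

κ_2 = d^2K/dt^2 |_{t=0} = 1/4

M_X(t) = e^(t^2/8)
K_X(t) = log M_X(t) = t^2/8
dK/dt = t/4
d^2K/dt^2 = 1/4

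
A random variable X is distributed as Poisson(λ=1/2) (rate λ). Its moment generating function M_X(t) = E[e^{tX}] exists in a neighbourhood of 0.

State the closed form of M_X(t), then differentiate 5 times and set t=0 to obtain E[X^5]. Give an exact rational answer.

E[X^5] = M′′′′′(0) = 257/32

M_X(t) = e^(e^(t)/2 - 1/2)
M′(t) = e^(-1/2)*e^(t)*e^(e^(t)/2)/2
M′′(t) = (e^(2*t)*e^(e^(t)/2) + 2*e^(t)*e^(e^(t)/2))*e^(-1/2)/4
M′′′(t) = (e^(3*t)*e^(e^(t)/2) + 6*e^(2*t)*e^(e^(t)/2) + 4*e^(t)*e^(e^(t)/2))*e^(-1/2)/8
M′′′′(t) = (e^(4*t)*e^(e^(t)/2) + 12*e^(3*t)*e^(e^(t)/2) + 28*e^(2*t)*e^(e^(t)/2) + 8*e^(t)*e^(e^(t)/2))*e^(-1/2)/16
M′′′′′(t) = (e^(5*t)*e^(e^(t)/2) + 20*e^(4*t)*e^(e^(t)/2) + 100*e^(3*t)*e^(e^(t)/2) + 120*e^(2*t)*e^(e^(t)/2) + 16*e^(t)*e^(e^(t)/2))*e^(-1/2)/32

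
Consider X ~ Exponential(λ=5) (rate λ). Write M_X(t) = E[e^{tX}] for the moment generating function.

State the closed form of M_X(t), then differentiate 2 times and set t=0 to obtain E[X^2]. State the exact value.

E[X^2] = D^2[M](0) = 2/25

M_X(t) = 5/(5 - t)
D^2[M](t) = -10/(t^3 - 15*t^2 + 75*t - 125)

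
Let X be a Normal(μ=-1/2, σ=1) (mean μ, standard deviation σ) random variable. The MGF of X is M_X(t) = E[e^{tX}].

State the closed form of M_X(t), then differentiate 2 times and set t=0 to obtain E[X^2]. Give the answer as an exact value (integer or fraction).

M_X(t) = e^(t^2/2 - t/2)
D^2[M](t) = (4*t^2*e^(t^2/2) - 4*t*e^(t^2/2) + 5*e^(t^2/2))*e^(-t/2)/4

E[X^2] = D^2[M](0) = 5/4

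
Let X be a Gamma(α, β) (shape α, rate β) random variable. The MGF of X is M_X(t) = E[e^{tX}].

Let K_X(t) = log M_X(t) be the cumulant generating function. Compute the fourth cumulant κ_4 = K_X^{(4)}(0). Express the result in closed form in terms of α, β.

M_X(t) = (β/(β - t))^α
K_X(t) = log M_X(t) = α*(log(β) - log(β - t))
K^(4)(t) = 6*α/(β^4 - 4*β^3*t + 6*β^2*t^2 - 4*β*t^3 + t^4)

κ_4 = K^(4)(0) = 6*α/β^4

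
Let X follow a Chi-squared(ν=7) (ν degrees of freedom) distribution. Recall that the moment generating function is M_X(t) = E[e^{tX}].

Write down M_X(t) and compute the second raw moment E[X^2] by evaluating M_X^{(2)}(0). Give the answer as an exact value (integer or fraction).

E[X^2] = d^2M/dt^2 |_{t=0} = 63

M_X(t) = (1 - 2*t)^(-7/2)
dM/dt = 7/(16*t^4*√(1 - 2*t) - 32*t^3*√(1 - 2*t) + 24*t^2*√(1 - 2*t) - 8*t*√(1 - 2*t) + √(1 - 2*t))
d^2M/dt^2 = -63/(32*t^5*√(1 - 2*t) - 80*t^4*√(1 - 2*t) + 80*t^3*√(1 - 2*t) - 40*t^2*√(1 - 2*t) + 10*t*√(1 - 2*t) - √(1 - 2*t))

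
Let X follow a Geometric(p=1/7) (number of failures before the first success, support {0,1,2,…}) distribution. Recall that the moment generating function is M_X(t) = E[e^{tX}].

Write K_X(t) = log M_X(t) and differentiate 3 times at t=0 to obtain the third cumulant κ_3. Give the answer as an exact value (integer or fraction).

M_X(t) = 1/(7*(1 - 6*e^(t)/7))
K_X(t) = log M_X(t) = -log(1 - 6*e^(t)/7) - log(7)
dK/dt = -6*e^(t)/(6*e^(t) - 7)
d^2K/dt^2 = 42*e^(t)/(36*e^(2*t) - 84*e^(t) + 49)
d^3K/dt^3 = (-252*e^(2*t) - 294*e^(t))/(216*e^(3*t) - 756*e^(2*t) + 882*e^(t) - 343)

κ_3 = d^3K/dt^3 |_{t=0} = 546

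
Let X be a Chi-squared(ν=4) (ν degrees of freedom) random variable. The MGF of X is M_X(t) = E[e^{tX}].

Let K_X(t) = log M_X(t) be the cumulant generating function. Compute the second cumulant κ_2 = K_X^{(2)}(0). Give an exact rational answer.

κ_2 = D^2[K](0) = 8

M_X(t) = (1 - 2*t)^(-2)
K_X(t) = log M_X(t) = -2*log(1 - 2*t)
D^2[K](t) = 8/(4*t^2 - 4*t + 1)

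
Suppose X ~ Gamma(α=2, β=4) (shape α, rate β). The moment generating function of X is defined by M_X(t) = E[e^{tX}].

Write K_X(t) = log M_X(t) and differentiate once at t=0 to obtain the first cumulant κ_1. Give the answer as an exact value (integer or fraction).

κ_1 = D[K](0) = 1/2

M_X(t) = 16/(4 - t)^2
K_X(t) = log M_X(t) = -2*log(4 - t) + 4*log(2)
D[K](t) = -2/(t - 4)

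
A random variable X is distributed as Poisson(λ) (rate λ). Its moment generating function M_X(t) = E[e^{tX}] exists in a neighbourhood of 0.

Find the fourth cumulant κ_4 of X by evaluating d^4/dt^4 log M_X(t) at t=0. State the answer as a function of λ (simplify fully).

κ_4 = K^(4)(0) = λ

M_X(t) = e^(λ*(e^(t) - 1))
K_X(t) = log M_X(t) = λ*(e^(t) - 1)
K^(4)(t) = λ*e^(t)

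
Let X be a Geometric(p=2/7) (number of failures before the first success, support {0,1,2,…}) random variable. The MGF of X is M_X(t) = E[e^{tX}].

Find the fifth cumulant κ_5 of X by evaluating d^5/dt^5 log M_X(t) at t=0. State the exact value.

κ_5 = K^(5)(0) = 5565

M_X(t) = 2/(7*(1 - 5*e^(t)/7))
K_X(t) = log M_X(t) = -log(1 - 5*e^(t)/7) - log(7) + log(2)
K^(5)(t) = (-4375*e^(4*t) - 67375*e^(3*t) - 94325*e^(2*t) - 12005*e^(t))/(3125*e^(5*t) - 21875*e^(4*t) + 61250*e^(3*t) - 85750*e^(2*t) + 60025*e^(t) - 16807)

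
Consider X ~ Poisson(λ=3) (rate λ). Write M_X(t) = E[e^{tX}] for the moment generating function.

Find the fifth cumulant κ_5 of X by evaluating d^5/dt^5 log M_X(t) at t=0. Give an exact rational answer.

κ_5 = D^5[K](0) = 3

M_X(t) = e^(3*e^(t) - 3)
K_X(t) = log M_X(t) = 3*e^(t) - 3
D^5[K](t) = 3*e^(t)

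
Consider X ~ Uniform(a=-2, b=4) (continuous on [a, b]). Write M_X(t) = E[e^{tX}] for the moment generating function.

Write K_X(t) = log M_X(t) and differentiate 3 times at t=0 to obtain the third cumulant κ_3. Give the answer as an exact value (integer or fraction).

κ_3 = d^3K/dt^3 |_{t=0} = 0

M_X(t) = (e^(4*t) - e^(-2*t))/(6*t)
K_X(t) = log M_X(t) = -log(t) + log(e^(4*t) - e^(-2*t)) - log(6)
dK/dt = (4*t*e^(6*t) + 2*t - e^(6*t) + 1)/(t*e^(6*t) - t)
d^2K/dt^2 = (-36*t^2*e^(6*t) + e^(12*t) - 2*e^(6*t) + 1)/(t^2*e^(12*t) - 2*t^2*e^(6*t) + t^2)
d^3K/dt^3 = (216*t^3*e^(12*t) + 216*t^3*e^(6*t) - 2*e^(18*t) + 6*e^(12*t) - 6*e^(6*t) + 2)/(t^3*e^(18*t) - 3*t^3*e^(12*t) + 3*t^3*e^(6*t) - t^3)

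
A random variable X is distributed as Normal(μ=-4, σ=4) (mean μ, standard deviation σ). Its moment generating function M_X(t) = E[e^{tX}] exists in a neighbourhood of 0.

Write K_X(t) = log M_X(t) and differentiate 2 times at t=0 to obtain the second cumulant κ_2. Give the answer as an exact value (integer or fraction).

M_X(t) = e^(8*t^2 - 4*t)
K_X(t) = log M_X(t) = 8*t^2 - 4*t
K^(2)(t) = 16

κ_2 = K^(2)(0) = 16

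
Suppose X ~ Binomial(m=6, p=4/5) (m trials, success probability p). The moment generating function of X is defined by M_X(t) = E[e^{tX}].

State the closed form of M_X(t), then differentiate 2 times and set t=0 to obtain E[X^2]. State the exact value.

E[X^2] = M^(2)(0) = 24

M_X(t) = (4*e^(t)/5 + 1/5)^6
M^(2)(t) = 147456*e^(6*t)/15625 + 6144*e^(5*t)/625 + 12288*e^(4*t)/3125 + 2304*e^(3*t)/3125 + 192*e^(2*t)/3125 + 24*e^(t)/15625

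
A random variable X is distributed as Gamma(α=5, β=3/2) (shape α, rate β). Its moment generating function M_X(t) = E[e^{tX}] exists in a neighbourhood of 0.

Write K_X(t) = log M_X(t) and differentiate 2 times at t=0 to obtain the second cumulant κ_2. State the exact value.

κ_2 = K^(2)(0) = 20/9

M_X(t) = 243/(32*(3/2 - t)^5)
K_X(t) = log M_X(t) = -5*log(3/2 - t) - 5*log(2) + 5*log(3)
K^(2)(t) = 20/(4*t^2 - 12*t + 9)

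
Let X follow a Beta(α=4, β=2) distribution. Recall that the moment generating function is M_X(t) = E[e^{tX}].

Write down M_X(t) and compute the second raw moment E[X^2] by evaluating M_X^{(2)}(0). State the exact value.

M_X(t) = ₁F₁(4; 6; t)
M′(t) = 2*₁F₁(5; 7; t)/3
M′′(t) = 10*₁F₁(6; 8; t)/21

E[X^2] = M′′(0) = 10/21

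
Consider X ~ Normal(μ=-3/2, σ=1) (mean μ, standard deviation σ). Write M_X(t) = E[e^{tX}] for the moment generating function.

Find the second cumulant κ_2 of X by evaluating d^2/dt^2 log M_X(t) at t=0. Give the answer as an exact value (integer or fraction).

κ_2 = K^(2)(0) = 1

M_X(t) = e^(t^2/2 - 3*t/2)
K_X(t) = log M_X(t) = t^2/2 - 3*t/2
K^(2)(t) = 1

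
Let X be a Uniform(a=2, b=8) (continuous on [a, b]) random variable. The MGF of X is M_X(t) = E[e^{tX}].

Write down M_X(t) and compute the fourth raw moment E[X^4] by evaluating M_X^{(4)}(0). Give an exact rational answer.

E[X^4] = d^4M/dt^4 |_{t=0} = 5456/5

M_X(t) = (e^(8*t) - e^(2*t))/(6*t)
dM/dt = (8*t*e^(8*t) - 2*t*e^(2*t) - e^(8*t) + e^(2*t))/(6*t^2)
d^2M/dt^2 = (32*t^2*e^(8*t) - 2*t^2*e^(2*t) - 8*t*e^(8*t) + 2*t*e^(2*t) + e^(8*t) - e^(2*t))/(3*t^3)
d^3M/dt^3 = (256*t^3*e^(8*t) - 4*t^3*e^(2*t) - 96*t^2*e^(8*t) + 6*t^2*e^(2*t) + 24*t*e^(8*t) - 6*t*e^(2*t) - 3*e^(8*t) + 3*e^(2*t))/(3*t^4)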